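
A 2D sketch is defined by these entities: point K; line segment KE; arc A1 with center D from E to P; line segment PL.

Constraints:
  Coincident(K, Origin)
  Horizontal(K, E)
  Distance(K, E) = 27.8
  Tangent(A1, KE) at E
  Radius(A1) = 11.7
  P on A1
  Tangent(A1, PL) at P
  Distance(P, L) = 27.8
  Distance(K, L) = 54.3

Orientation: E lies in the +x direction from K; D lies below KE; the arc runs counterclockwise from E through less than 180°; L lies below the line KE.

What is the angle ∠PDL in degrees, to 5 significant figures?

67.176°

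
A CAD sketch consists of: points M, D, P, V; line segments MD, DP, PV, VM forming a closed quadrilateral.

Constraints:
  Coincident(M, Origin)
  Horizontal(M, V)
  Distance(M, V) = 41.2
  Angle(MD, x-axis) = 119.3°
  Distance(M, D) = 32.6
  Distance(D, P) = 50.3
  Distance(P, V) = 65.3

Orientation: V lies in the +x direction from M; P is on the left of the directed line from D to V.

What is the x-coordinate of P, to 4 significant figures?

21.32

Checks: |DP| = 50.30 ✓; |PV| = 65.30 ✓.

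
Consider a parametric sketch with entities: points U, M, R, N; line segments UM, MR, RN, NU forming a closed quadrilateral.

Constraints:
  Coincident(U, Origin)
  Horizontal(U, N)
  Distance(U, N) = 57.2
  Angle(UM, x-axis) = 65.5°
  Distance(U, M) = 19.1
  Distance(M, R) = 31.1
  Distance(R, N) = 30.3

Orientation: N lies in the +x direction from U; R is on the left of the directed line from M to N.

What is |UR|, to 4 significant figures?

45.11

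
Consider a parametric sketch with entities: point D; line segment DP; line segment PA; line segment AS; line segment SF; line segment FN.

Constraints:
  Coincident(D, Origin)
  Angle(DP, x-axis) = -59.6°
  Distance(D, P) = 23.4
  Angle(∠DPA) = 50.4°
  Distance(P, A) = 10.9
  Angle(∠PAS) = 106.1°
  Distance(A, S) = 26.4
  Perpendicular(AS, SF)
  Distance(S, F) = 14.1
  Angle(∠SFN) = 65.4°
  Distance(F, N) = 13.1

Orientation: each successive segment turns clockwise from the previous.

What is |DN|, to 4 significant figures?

8.480

D is at the origin; DP runs at -59.6° with length 23.4, so P = (11.84, -20.18). ∠DPA = 50.4° gives PA at 170.8° from the x-axis; with |PA| = 10.9, A = (1.081, -18.44). ∠PAS = 106.1° gives AS at 96.90° from the x-axis; with |AS| = 26.4, S = (-2.090, 7.769). AS ⟂ SF, so SF runs at 6.900°; with |SF| = 14.1, F = (11.91, 9.463). ∠SFN = 65.4° gives FN at -107.7° from the x-axis; with |FN| = 13.1, N = (7.925, -3.017). Then |DN| = |N − D| = 8.480.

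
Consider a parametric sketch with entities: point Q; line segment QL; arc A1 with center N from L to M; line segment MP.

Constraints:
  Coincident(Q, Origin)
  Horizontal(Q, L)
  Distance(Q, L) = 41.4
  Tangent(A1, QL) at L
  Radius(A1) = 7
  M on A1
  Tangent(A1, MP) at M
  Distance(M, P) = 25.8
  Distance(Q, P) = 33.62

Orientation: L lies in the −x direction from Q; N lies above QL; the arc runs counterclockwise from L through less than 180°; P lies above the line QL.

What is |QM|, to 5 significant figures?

35.578

Checks: |NM| = 7.000 ✓; ∠(NM, MP) = 90.00° ✓; |MP| = 25.80 ✓; |QP| = 33.62 ✓.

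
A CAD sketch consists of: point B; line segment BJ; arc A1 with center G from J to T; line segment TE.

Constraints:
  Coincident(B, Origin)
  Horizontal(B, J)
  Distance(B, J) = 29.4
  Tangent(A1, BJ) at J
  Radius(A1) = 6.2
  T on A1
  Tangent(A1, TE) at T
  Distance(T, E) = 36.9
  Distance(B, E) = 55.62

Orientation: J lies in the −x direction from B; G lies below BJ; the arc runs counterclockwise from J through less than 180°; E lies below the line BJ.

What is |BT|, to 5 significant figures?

36.151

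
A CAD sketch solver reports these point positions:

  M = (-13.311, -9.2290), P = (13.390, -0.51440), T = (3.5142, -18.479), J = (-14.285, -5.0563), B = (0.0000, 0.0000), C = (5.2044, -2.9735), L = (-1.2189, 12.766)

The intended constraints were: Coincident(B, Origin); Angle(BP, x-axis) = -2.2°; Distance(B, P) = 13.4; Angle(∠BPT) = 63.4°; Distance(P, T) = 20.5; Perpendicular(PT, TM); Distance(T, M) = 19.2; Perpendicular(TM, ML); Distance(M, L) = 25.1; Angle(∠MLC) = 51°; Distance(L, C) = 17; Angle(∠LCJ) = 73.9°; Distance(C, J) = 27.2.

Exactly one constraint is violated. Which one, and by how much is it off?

Distance(C, J) = 27.2 — off by 7.60.

B = (0.00, 0.00) ✓; BP at -2.200° ✓; |BP| = 13.40 ✓; ∠BPT = 63.40° ✓; |PT| = 20.50 ✓; ∠(PT, TM) = 90.00° ✓; |TM| = 19.20 ✓; ∠(TM, ML) = 90.00° ✓; |ML| = 25.10 ✓; ∠MLC = 51.00° ✓; |LC| = 17.00 ✓; ∠LCJ = 73.90° ✓; |CJ| = 19.60 ✗.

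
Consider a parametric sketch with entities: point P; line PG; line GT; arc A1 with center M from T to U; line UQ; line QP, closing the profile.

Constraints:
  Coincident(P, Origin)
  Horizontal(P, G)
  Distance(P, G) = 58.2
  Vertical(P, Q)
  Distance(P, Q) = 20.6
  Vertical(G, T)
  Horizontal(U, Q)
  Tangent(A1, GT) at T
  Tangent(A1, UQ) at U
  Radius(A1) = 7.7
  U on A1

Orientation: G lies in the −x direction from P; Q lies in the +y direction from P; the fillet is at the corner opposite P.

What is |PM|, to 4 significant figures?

52.12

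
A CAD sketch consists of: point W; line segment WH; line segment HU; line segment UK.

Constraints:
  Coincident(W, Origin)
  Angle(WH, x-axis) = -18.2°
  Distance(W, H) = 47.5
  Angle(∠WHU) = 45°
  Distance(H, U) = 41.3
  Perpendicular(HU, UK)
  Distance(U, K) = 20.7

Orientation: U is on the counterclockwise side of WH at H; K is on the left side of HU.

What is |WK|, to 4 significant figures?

15.02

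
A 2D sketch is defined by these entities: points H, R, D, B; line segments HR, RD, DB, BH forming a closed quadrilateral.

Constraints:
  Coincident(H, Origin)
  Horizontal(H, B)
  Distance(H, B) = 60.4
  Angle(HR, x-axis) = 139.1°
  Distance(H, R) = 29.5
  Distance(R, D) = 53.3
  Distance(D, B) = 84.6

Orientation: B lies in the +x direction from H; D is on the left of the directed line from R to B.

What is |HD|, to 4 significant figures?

64.87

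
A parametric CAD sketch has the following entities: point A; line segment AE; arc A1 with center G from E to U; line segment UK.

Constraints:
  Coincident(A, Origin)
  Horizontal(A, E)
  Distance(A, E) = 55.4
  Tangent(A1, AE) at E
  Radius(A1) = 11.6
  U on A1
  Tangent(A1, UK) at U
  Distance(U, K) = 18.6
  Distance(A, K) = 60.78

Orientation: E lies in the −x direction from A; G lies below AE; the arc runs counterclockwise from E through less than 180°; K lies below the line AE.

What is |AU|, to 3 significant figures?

66.7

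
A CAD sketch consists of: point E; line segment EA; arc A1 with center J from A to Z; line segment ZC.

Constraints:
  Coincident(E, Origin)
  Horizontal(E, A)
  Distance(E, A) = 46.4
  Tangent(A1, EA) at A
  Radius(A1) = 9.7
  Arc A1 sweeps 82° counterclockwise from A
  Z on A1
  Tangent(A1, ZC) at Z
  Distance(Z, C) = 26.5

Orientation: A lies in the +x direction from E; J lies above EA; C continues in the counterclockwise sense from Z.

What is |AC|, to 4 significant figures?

37.06

E is at the origin; E and A share the same y with |EA| = 46.4 and A on the +x side, so A = (46.40, 0.000). Since A1 is tangent to EA there, JA ⟂ EA, so J = A + (0, 9.7) = (46.40, 9.700). On A1, A sits at bearing -90° from J; an 82° counterclockwise sweep puts Z at bearing -8°, so Z = J + 9.7·(cos -8°, sin -8°) = (56.01, 8.350). The tangent condition forces JZ to be normal to ZC, so ZC runs along (−sin -8°, cos -8°); with |ZC| = 26.5, C = (59.69, 34.59). Then |AC| = |C − A| = 37.06.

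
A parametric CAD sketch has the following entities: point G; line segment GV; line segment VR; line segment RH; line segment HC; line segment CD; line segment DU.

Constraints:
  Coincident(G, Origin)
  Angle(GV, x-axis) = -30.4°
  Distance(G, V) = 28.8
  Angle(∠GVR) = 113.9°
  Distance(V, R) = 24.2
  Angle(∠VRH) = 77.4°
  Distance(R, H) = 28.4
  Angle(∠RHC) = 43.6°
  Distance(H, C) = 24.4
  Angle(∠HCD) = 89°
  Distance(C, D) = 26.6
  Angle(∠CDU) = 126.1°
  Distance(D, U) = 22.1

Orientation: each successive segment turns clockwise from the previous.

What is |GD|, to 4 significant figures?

51.86

G is at the origin; GV runs at -30.4° with length 28.8, so V = (24.84, -14.57). ∠GVR = 113.9° gives VR at -96.50° from the x-axis; with |VR| = 24.2, R = (22.10, -38.62). ∠VRH = 77.4° gives RH at 160.9° from the x-axis; with |RH| = 28.4, H = (-4.736, -29.33). ∠RHC = 43.6° gives HC at 24.50° from the x-axis; with |HC| = 24.4, C = (17.47, -19.21). ∠HCD = 89.0° gives CD at -66.50° from the x-axis; with |CD| = 26.6, D = (28.07, -43.60). Then |GD| = |D − G| = 51.86.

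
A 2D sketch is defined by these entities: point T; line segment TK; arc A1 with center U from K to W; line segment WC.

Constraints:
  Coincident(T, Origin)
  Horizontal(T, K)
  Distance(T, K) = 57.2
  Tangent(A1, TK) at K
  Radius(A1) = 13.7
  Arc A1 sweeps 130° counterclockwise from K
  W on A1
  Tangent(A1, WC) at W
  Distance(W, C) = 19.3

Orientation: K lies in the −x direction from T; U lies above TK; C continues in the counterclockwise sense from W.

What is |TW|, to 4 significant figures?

51.84

Tangency of A1 to TK means the radius UK is perpendicular to TK, so U = K + (0, 13.7) = (-57.20, 13.70). On A1, K sits at bearing -90° from U; a 130° counterclockwise sweep puts W at bearing 40°, so W = U + 13.7·(cos 40°, sin 40°) = (-46.71, 22.51). Then |TW| = |W − T| = 51.84.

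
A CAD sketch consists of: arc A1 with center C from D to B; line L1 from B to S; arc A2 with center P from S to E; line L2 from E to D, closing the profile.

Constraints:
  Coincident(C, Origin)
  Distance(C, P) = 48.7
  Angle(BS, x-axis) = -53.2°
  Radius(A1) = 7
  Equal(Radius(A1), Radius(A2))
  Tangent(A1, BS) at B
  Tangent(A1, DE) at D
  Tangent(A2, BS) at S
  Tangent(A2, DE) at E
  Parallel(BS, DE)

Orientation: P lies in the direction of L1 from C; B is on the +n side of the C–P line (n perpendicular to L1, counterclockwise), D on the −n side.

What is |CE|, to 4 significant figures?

49.20

Tangency of A1 to both parallel lines with radius 7.0 puts B and D at C ± 7.0·n: B = (5.605, 4.193), D = (-5.605, -4.193). Equal radii place S and E the same way about P: S = P + 7.0·n = (34.78, -34.80), E = P − 7.0·n = (23.57, -43.19). Then |CE| = |E − C| = 49.20.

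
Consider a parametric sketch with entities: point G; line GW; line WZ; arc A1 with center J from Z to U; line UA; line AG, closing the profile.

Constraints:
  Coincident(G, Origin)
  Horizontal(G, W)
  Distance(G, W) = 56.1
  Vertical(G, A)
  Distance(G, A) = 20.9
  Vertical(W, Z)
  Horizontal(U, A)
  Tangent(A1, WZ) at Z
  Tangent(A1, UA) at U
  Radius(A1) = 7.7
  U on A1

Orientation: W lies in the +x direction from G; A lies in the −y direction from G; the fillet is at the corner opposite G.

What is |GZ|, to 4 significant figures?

57.63

G is at the origin; G and W share the same y with |GW| = 56.1 and W on the +x side, so W = (56.10, 0.000). GA is vertical with |GA| = 20.9 and A on the −y side, so A = (0.000, -20.90). The virtual corner opposite G is at (56.10, -20.90). Since A1 is tangent to WZ there, JZ ⟂ WZ and A1 meets UA tangentially, so JU is at right angles to UA, with radius 7.7, so the center J sits 7.7 in from both sides at J = (48.40, -13.20). That places the tangent points at Z = (56.10, -13.20) on WZ and U = (48.40, -20.90) on UA. Then |GZ| = |Z − G| = 57.63.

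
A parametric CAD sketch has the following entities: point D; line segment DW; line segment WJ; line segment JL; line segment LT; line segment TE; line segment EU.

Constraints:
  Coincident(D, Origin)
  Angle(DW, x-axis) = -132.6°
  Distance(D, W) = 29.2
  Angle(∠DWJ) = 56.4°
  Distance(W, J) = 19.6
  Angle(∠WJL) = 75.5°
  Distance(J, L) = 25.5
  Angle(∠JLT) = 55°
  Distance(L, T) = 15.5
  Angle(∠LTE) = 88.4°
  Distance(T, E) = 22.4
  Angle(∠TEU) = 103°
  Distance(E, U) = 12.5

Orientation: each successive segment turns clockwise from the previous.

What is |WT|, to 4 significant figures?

13.28

D is at the origin; DW runs at -132.6° with length 29.2, so W = (-19.76, -21.49). ∠DWJ = 56.4° gives WJ at 103.8° from the x-axis; with |WJ| = 19.6, J = (-24.44, -2.460). ∠WJL = 75.5° gives JL at -0.7000° from the x-axis; with |JL| = 25.5, L = (1.058, -2.771). ∠JLT = 55.0° gives LT at -125.7° from the x-axis; with |LT| = 15.5, T = (-7.987, -15.36). Then |WT| = |T − W| = 13.28.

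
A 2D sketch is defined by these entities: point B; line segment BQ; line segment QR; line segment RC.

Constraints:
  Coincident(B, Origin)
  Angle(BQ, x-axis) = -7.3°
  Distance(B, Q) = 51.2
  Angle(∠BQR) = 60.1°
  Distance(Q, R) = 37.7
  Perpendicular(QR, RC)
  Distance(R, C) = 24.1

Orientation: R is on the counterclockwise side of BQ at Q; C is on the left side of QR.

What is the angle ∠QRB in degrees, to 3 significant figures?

74.7°

B is at the origin; BQ runs at -7.3° with length 51.2, so Q = 51.2·(cos -7.3°, sin -7.3°) = (50.8, -6.51). ∠BQR = 60.1°, so QR runs at -7.3° + (180° − 60.1°) = 113° from the x-axis; with |QR| = 37.7, R = Q + 37.7·(cos 113°, sin 113°) = (36.3, 28.3). Then cos ∠QRB = RQ·RB / (|RQ||RB|), giving 74.7°.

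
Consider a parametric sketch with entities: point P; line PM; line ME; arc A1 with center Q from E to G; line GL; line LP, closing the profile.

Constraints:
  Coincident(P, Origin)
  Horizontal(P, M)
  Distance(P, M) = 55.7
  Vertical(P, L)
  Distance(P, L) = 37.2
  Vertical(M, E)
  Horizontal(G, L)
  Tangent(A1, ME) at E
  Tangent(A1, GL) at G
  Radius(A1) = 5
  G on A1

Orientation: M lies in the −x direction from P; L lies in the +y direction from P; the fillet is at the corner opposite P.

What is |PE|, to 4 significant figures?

64.34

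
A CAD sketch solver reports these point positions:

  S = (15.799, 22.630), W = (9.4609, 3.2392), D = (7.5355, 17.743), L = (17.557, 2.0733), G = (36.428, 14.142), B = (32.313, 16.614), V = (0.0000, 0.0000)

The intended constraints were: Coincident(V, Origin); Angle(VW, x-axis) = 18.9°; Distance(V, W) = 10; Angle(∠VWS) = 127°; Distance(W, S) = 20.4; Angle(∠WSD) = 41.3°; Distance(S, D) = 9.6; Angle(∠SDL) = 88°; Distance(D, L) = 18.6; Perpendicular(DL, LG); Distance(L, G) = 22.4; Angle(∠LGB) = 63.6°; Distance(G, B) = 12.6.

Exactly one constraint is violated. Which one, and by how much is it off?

Distance(G, B) = 12.6 — off by 7.80.

V = (0.00, 0.00) ✓; VW at 18.90° ✓; |VW| = 10.00 ✓; ∠VWS = 127.0° ✓; |WS| = 20.40 ✓; ∠WSD = 41.30° ✓; |SD| = 9.600 ✓; ∠SDL = 88.00° ✓; |DL| = 18.60 ✓; ∠(DL, LG) = 90.00° ✓; |LG| = 22.40 ✓; ∠LGB = 63.59° ✓; |GB| = 4.800 ✗.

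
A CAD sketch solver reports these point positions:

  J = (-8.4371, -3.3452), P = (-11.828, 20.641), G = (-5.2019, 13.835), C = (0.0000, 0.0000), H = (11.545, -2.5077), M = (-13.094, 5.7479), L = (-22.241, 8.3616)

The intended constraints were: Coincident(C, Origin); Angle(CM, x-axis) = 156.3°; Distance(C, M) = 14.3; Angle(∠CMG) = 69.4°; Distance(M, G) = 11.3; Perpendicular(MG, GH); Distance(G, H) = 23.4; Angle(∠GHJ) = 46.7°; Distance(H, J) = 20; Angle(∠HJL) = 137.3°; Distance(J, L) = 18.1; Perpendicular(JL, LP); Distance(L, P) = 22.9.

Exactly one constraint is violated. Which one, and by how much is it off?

Distance(L, P) = 22.9 — off by 6.80.

C = (0.00, 0.00) ✓; CM at 156.3° ✓; |CM| = 14.30 ✓; ∠CMG = 69.40° ✓; |MG| = 11.30 ✓; ∠(MG, GH) = 90.00° ✓; |GH| = 23.40 ✓; ∠GHJ = 46.70° ✓; |HJ| = 20.00 ✓; ∠HJL = 137.3° ✓; |JL| = 18.10 ✓; ∠(JL, LP) = 90.00° ✓; |LP| = 16.10 ✗.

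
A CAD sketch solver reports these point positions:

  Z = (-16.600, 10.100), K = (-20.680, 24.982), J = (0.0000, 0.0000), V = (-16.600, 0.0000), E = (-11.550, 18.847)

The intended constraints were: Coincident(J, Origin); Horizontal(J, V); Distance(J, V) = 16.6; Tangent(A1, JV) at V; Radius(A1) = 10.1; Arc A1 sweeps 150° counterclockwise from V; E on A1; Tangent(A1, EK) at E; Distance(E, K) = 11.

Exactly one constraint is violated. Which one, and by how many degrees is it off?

Tangent(A1, EK) at E — off by 3.90°.

J = (0.00, 0.00) ✓; J.y = 0.00, V.y = 0.00 ✓; |JV| = 16.60 ✓; ∠(ZV, VJ) = 90.00° ✓; |ZV| = 10.10 ✓; bearing(Z→E) − bearing(Z→V) = 150.0° ✓; |ZE| = 10.10 ✓; ∠(ZE, EK) = 93.90° ✗; |EK| = 11.00 ✓.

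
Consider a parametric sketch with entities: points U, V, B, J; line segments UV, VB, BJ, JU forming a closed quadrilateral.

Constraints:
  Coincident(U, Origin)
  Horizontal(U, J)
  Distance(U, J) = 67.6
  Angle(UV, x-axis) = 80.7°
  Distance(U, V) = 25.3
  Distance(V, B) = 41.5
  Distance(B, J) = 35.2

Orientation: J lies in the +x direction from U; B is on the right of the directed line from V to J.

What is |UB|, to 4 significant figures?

33.15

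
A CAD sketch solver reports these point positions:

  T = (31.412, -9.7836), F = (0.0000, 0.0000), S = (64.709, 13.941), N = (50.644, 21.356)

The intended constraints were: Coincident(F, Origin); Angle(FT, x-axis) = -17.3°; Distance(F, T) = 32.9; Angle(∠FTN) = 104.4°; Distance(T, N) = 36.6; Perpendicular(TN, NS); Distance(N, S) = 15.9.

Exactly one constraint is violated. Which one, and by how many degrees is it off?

Perpendicular(TN, NS) — off by 3.90°.

F = (0.00, 0.00) ✓; FT at -17.30° ✓; |FT| = 32.90 ✓; ∠FTN = 104.4° ✓; |TN| = 36.60 ✓; ∠(TN, NS) = 86.10° ✗; |NS| = 15.90 ✓.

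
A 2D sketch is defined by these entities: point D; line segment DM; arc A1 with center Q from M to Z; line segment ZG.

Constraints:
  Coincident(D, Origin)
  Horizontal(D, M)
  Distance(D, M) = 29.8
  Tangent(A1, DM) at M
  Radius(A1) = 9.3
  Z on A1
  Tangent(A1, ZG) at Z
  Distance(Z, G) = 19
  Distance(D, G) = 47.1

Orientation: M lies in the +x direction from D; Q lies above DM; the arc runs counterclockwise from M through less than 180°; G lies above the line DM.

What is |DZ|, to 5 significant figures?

40.386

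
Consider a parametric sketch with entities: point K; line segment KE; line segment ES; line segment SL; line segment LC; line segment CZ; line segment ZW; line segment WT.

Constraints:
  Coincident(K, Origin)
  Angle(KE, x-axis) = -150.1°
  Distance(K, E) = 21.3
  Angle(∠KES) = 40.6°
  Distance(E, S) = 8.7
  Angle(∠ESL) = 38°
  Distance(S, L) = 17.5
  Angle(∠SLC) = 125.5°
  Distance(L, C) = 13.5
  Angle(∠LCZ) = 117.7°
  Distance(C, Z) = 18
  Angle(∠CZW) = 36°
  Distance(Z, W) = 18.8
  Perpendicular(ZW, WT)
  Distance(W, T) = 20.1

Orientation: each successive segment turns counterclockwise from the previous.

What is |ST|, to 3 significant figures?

34.5

∠CZW = 36.0° gives ZW at 32.1° from the x-axis; with |ZW| = 18.8, W = (-25.7, -7.16). ZW ⟂ WT, so WT runs at 122°; with |WT| = 20.1, T = (-36.4, 9.87). Then |ST| = |T − S| = 34.5.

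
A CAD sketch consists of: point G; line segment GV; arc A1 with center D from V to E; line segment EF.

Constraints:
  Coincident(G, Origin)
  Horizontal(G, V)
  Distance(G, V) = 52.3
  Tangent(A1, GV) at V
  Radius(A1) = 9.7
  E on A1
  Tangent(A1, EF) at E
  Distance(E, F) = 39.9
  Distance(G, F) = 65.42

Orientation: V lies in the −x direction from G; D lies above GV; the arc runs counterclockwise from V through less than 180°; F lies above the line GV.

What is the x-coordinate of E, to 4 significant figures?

-42.60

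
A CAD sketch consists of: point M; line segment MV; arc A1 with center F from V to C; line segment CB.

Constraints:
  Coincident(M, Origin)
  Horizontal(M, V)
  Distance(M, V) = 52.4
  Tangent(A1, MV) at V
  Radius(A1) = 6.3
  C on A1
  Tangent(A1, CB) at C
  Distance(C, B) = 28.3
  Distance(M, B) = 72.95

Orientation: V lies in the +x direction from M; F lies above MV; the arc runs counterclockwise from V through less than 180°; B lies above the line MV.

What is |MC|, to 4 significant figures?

58.70

Checks: M = (0.00, 0.00) ✓; |FC| = 6.300 ✓; ∠(FC, CB) = 90.00° ✓; |CB| = 28.30 ✓; |MB| = 72.95 ✓.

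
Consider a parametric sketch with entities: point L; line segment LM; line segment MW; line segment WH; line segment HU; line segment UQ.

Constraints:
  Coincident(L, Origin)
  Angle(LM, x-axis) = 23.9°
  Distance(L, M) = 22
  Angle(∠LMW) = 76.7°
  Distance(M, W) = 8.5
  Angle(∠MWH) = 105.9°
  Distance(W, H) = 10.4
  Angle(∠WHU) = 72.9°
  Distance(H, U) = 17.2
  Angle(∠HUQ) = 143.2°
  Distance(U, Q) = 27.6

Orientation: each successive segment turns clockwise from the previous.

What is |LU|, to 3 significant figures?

16.0

L is at the origin; LM runs at 23.9° with length 22.0, so M = (20.1, 8.91). ∠LMW = 76.7° gives MW at -79.4° from the x-axis; with |MW| = 8.5, W = (21.7, 0.558). ∠MWH = 105.9° gives WH at -154° from the x-axis; with |WH| = 10.4, H = (12.4, -4.08). ∠WHU = 72.9° gives HU at 99.4° from the x-axis; with |HU| = 17.2, U = (9.56, 12.9). Then |LU| = |U − L| = 16.0.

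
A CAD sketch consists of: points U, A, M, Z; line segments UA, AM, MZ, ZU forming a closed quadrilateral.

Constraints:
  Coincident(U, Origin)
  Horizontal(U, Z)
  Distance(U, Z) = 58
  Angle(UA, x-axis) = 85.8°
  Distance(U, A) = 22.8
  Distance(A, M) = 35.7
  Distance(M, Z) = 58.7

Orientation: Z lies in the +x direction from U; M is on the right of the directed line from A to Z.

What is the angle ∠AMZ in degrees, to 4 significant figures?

75.77°

Checks: |AM| = 35.70 ✓; |MZ| = 58.70 ✓.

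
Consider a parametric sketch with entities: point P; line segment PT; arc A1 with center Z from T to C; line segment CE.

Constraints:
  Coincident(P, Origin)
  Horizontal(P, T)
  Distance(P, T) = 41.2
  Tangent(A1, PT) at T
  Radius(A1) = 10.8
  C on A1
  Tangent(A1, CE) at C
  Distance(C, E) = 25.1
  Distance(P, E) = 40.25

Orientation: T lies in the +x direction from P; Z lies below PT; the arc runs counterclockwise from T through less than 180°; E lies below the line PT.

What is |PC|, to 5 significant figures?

31.793

Checks: P = (0.00, 0.00) ✓; |ZC| = 10.80 ✓; ∠(ZC, CE) = 90.00° ✓; |CE| = 25.10 ✓; |PE| = 40.25 ✓.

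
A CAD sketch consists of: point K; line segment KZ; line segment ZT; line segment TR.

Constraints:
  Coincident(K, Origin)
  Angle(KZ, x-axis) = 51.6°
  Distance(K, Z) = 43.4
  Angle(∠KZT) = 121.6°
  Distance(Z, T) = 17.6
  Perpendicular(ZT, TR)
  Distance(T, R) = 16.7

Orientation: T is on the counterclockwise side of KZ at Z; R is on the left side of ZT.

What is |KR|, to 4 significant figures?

45.14

∠KZT = 121.6°, so ZT runs at 51.6° + (180° − 121.6°) = 110.0° from the x-axis; with |ZT| = 17.6, T = Z + 17.6·(cos 110.0°, sin 110.0°) = (20.94, 50.55). ZT is perpendicular to TR; with |TR| = 16.7 on the left of ZT, R = T + 16.7·(-0.9397, -0.3420) = (5.245, 44.84). Then |KR| = |R − K| = 45.14.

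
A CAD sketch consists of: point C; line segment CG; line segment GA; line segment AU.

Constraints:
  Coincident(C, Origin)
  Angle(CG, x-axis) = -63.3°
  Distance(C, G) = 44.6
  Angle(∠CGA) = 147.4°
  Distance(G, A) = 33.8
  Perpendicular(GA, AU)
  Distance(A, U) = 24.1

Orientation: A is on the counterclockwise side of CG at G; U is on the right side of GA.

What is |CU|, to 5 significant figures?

86.085

∠CGA = 147.4°, so GA runs at -63.3° + (180° − 147.4°) = -30.700° from the x-axis; with |GA| = 33.8, A = G + 33.8·(cos -30.700°, sin -30.700°) = (49.103, -57.101). The perpendicularity gives AU at right angles to GA; with |AU| = 24.1 on the right of GA, U = A + 24.1·(-0.51054, -0.85985) = (36.799, -77.823). Then |CU| = |U − C| = 86.085.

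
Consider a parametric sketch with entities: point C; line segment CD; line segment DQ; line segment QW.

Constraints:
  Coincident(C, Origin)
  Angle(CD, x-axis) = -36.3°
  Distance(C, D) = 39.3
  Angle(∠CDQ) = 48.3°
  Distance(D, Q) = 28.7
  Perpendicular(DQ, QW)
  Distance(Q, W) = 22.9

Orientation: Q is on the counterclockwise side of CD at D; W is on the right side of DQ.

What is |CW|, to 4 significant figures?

52.31

C is at the origin; CD runs at -36.3° with length 39.3, so D = 39.3·(cos -36.3°, sin -36.3°) = (31.67, -23.27). ∠CDQ = 48.3°, so DQ runs at -36.3° + (180° − 48.3°) = 95.40° from the x-axis; with |DQ| = 28.7, Q = D + 28.7·(cos 95.40°, sin 95.40°) = (28.97, 5.307). DQ ⟂ QW; with |QW| = 22.9 on the right of DQ, W = Q + 22.9·(0.9956, 0.09411) = (51.77, 7.462). Then |CW| = |W − C| = 52.31.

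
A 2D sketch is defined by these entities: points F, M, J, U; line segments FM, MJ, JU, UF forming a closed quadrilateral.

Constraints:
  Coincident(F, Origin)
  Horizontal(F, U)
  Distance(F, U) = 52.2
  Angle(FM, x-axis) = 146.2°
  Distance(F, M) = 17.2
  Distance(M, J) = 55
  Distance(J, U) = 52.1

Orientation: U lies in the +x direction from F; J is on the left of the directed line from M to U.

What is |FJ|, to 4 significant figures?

53.17

F is at the origin; F and U share the same y with |FU| = 52.2 and U in +x, so U = (52.2, 0). FM runs at 146.2° with |FM| = 17.2, so M = (-14.29, 9.568). J is determined by |MJ| = 55.0 and |JU| = 52.1 together: it lies at the intersection of circle(M, 55.0) and circle(U, 52.1). With |MU| = 67.18, the foot of the radical line on MU is 35.90 from M and the perpendicular offset is √(55.0² − 35.90²) = 41.67. Taking the left-of-MU solution: J = (27.18, 45.70).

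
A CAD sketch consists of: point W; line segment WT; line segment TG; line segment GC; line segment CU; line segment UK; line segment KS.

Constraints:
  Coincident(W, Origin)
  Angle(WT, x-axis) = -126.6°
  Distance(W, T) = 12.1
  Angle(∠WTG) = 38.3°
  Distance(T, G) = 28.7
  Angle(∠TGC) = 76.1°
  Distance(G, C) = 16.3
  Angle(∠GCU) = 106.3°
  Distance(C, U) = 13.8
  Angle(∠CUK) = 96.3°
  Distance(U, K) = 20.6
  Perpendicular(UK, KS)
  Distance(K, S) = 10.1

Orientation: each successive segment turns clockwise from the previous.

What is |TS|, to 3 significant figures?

18.7

∠CUK = 96.3° gives UK at -170° from the x-axis; with |UK| = 20.6, K = (-11.4, -1.95). UK ⟂ KS, so KS runs at 100°; with |KS| = 10.1, S = (-13.2, 7.98). Then |TS| = |S − T| = 18.7.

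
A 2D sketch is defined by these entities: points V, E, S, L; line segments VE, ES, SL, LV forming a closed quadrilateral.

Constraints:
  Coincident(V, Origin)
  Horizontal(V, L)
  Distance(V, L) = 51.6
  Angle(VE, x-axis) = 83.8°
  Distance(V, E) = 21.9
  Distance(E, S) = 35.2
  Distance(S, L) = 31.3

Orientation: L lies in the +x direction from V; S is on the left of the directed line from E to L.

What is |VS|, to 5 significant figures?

46.278

Checks: |ES| = 35.20 ✓; |SL| = 31.30 ✓.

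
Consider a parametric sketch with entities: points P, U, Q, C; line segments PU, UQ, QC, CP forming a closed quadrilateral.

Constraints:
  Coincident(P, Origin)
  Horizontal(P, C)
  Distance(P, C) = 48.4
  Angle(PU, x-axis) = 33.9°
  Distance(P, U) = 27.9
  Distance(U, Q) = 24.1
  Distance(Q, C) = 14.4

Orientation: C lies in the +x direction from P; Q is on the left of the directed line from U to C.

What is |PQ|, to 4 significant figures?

49.36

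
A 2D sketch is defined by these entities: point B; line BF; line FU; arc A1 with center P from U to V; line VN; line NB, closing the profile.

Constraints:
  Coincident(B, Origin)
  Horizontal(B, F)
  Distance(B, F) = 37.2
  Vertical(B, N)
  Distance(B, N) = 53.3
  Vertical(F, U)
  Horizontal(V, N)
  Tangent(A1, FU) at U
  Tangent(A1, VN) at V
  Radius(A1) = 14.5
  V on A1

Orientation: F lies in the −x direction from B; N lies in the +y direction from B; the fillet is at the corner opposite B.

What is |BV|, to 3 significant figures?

57.9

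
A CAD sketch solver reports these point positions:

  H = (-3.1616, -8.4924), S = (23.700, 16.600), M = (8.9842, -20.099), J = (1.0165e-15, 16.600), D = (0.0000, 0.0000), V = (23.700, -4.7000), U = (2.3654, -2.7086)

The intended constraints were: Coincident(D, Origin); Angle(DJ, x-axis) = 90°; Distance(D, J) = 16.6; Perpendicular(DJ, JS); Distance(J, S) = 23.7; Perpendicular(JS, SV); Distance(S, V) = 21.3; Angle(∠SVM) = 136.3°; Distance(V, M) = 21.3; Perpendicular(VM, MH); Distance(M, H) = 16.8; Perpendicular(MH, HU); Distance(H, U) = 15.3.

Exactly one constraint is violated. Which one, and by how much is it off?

Distance(H, U) = 15.3 — off by 7.30.

D = (0.00, 0.00) ✓; DJ at 90.00° ✓; |DJ| = 16.60 ✓; ∠(DJ, JS) = 90.00° ✓; |JS| = 23.70 ✓; ∠(JS, SV) = 90.00° ✓; |SV| = 21.30 ✓; ∠SVM = 136.3° ✓; |VM| = 21.30 ✓; ∠(VM, MH) = 90.00° ✓; |MH| = 16.80 ✓; ∠(MH, HU) = 90.00° ✓; |HU| = 8.000 ✗.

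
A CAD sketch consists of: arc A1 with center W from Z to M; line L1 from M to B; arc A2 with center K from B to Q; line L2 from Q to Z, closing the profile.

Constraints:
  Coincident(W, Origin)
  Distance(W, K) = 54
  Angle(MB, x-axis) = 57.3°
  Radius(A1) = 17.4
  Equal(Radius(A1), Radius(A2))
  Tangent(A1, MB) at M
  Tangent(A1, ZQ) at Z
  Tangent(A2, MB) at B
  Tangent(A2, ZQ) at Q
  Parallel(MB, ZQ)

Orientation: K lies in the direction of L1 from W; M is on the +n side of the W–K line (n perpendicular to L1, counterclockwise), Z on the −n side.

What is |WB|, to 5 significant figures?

56.734

The slot axis is L1's direction at 57.3°, so u = (cos 57.3°, sin 57.3°) = (0.54024, 0.84151) and n = (−sin 57.3°, cos 57.3°) = (-0.84151, 0.54024). W is at the origin and K lies 54.0 along u from W, so K = 54.0·u = (29.173, 45.442). Tangency of A1 to both parallel lines with radius 17.4 puts M and Z at W ± 17.4·n: M = (-14.642, 9.4002), Z = (14.642, -9.4002). Equal radii place B and Q the same way about K: B = K + 17.4·n = (14.531, 54.842), Q = K − 17.4·n = (43.815, 36.041). Then |WB| = |B − W| = 56.734.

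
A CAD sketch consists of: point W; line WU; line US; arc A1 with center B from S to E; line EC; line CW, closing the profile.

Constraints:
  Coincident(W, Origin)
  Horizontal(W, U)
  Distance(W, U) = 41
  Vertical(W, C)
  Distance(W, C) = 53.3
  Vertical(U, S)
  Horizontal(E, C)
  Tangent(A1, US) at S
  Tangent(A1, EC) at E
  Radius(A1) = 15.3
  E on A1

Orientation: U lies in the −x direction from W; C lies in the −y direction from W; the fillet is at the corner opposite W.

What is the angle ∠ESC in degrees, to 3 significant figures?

24.5°

W is at the origin; WU is horizontal with |WU| = 41.0 and U on the −x side, so U = (-41.0, 0.00). WC is vertical with |WC| = 53.3 and C on the −y side, so C = (0.00, -53.3). The virtual corner opposite W is at (-41.0, -53.3). Tangency of A1 to US means the radius BS is perpendicular to US and tangency of A1 to EC means the radius BE is perpendicular to EC, with radius 15.3, so the center B sits 15.3 in from both sides at B = (-25.7, -38.0). That places the tangent points at S = (-41.0, -38.0) on US and E = (-25.7, -53.3) on EC. Then cos ∠ESC = SE·SC / (|SE||SC|), giving 24.5°.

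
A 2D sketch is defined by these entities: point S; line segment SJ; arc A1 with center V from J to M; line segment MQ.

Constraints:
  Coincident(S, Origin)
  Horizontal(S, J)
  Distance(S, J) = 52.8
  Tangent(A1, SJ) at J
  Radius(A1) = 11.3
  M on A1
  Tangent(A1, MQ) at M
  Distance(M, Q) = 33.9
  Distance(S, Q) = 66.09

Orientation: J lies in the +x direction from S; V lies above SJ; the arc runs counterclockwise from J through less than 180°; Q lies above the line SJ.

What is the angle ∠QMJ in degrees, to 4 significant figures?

121.0°

S is at the origin; S and J share the same y with |SJ| = 52.8 and J on the +x side, so J = (52.80, 0.000). Tangency of A1 to SJ means the radius VJ is perpendicular to SJ, so V = J + (0, 11.3) = (52.80, 11.30). Since VM ⟂ MQ (tangency), |VQ| = √(11.3² + 33.9²) = 35.73 regardless of where M sits on A1. So Q lies on both circle(S, 66.09) and circle(V, 35.73); the above-SJ intersection is Q = (46.92, 46.55). M is the foot of the tangent from Q: M = (62.79, 16.59).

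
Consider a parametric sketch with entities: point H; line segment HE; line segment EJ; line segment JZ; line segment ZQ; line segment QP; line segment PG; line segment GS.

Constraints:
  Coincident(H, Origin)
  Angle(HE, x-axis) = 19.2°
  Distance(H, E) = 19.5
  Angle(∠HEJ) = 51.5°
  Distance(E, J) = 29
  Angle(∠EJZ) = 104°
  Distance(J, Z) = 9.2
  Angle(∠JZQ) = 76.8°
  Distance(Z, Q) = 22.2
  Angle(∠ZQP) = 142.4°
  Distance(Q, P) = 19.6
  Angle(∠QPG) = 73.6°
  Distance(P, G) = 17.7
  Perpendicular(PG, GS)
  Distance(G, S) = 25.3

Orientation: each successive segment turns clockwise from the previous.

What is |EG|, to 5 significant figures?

15.104

H is at the origin; HE runs at 19.2° with length 19.5, so E = (18.415, 6.4129). ∠HEJ = 51.5° gives EJ at -109.30° from the x-axis; with |EJ| = 29.0, J = (8.8304, -20.957). ∠EJZ = 104.0° gives JZ at 174.70° from the x-axis; with |JZ| = 9.2, Z = (-0.33025, -20.108). ∠JZQ = 76.8° gives ZQ at 71.500° from the x-axis; with |ZQ| = 22.2, Q = (6.7139, 0.94527). ∠ZQP = 142.4° gives QP at 33.900° from the x-axis; with |QP| = 19.6, P = (22.982, 11.877). ∠QPG = 73.6° gives PG at -72.500° from the x-axis; with |PG| = 17.7, G = (28.305, -5.0037). Then |EG| = |G − E| = 15.104.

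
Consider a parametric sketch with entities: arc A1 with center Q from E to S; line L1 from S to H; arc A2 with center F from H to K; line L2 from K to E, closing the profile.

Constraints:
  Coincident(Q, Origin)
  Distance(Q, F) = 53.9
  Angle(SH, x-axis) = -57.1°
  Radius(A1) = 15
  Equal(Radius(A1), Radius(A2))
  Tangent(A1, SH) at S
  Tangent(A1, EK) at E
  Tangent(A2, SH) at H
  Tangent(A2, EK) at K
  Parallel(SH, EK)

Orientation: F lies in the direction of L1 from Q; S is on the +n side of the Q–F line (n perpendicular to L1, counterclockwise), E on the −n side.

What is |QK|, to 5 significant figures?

55.948

The slot axis is L1's direction at -57.1°, so u = (cos -57.1°, sin -57.1°) = (0.54317, -0.83962) and n = (−sin -57.1°, cos -57.1°) = (0.83962, 0.54317). Q is at the origin and F lies 53.9 along u from Q, so F = 53.9·u = (29.277, -45.256). Tangency of A1 to both parallel lines with radius 15.0 puts S and E at Q ± 15.0·n: S = (12.594, 8.1476), E = (-12.594, -8.1476). Equal radii place H and K the same way about F: H = F + 15.0·n = (41.871, -37.108), K = F − 15.0·n = (16.683, -53.403). Then |QK| = |K − Q| = 55.948.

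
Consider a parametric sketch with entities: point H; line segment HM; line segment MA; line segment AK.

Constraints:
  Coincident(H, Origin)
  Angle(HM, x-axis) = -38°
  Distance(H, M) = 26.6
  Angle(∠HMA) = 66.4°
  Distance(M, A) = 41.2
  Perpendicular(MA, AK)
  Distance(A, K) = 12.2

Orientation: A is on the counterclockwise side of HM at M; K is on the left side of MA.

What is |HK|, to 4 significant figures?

32.89

H is at the origin; HM runs at -38.0° with length 26.6, so M = 26.6·(cos -38.0°, sin -38.0°) = (20.96, -16.38). ∠HMA = 66.4°, so MA runs at -38.0° + (180° − 66.4°) = 75.60° from the x-axis; with |MA| = 41.2, A = M + 41.2·(cos 75.60°, sin 75.60°) = (31.21, 23.53). MA is perpendicular to AK; with |AK| = 12.2 on the left of MA, K = A + 12.2·(-0.9686, 0.2487) = (19.39, 26.56). Then |HK| = |K − H| = 32.89.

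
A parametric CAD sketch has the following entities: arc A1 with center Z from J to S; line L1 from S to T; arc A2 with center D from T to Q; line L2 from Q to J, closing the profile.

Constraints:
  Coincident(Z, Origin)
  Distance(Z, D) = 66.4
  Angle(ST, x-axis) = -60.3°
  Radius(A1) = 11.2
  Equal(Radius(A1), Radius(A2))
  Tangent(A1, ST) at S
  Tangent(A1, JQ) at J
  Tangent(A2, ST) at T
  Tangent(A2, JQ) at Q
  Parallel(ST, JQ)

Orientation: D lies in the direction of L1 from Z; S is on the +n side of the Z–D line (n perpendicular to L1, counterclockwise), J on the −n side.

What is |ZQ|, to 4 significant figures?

67.34

The slot axis is L1's direction at -60.3°, so u = (cos -60.3°, sin -60.3°) = (0.4955, -0.8686) and n = (−sin -60.3°, cos -60.3°) = (0.8686, 0.4955). Z is at the origin and D lies 66.4 along u from Z, so D = 66.4·u = (32.90, -57.68). Tangency of A1 to both parallel lines with radius 11.2 puts S and J at Z ± 11.2·n: S = (9.729, 5.549), J = (-9.729, -5.549). Equal radii place T and Q the same way about D: T = D + 11.2·n = (42.63, -52.13), Q = D − 11.2·n = (23.17, -63.23). Then |ZQ| = |Q − Z| = 67.34.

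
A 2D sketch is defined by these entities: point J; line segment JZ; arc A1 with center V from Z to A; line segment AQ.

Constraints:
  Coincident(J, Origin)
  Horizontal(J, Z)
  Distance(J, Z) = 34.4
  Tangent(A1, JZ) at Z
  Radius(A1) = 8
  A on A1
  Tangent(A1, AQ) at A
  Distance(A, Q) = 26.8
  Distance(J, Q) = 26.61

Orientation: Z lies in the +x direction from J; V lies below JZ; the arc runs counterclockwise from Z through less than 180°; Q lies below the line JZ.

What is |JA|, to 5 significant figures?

28.297

J is at the origin; J and Z share the same y with |JZ| = 34.4 and Z on the +x side, so Z = (34.400, 0.0000). A1 meets JZ tangentially, so VZ is at right angles to JZ, so V = Z + (0, -8) = (34.400, -8.0000). Since VA ⟂ AQ (tangency), |VQ| = √(8.0² + 26.8²) = 27.969 regardless of where A sits on A1. So Q lies on both circle(J, 26.61) and circle(V, 27.969); the below-JZ intersection is Q = (11.468, -24.012). A is the foot of the tangent from Q: A = (28.135, -3.0248).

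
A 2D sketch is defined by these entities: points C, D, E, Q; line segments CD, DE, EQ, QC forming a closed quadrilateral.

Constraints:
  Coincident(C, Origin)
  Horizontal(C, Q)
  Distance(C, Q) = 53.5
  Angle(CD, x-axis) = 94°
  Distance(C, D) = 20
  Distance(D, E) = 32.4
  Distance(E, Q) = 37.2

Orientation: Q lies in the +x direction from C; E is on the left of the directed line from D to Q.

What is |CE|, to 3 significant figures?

41.4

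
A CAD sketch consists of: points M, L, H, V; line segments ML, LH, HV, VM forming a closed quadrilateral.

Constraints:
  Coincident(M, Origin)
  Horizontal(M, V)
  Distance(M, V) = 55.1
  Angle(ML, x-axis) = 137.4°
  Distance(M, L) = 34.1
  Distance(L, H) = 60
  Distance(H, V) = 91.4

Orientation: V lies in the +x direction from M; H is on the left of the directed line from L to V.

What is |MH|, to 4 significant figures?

75.75

Checks: M.y = 0.00, V.y = 0.00 ✓; |LH| = 60.00 ✓; |HV| = 91.40 ✓.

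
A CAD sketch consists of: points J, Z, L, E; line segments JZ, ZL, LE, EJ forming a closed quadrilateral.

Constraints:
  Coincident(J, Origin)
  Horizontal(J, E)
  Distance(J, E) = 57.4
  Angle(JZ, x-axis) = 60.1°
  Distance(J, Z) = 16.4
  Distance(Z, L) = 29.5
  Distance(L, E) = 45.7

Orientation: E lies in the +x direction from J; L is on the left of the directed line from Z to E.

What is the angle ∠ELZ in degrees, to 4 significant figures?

82.89°

Checks: |ZL| = 29.50 ✓; |LE| = 45.70 ✓.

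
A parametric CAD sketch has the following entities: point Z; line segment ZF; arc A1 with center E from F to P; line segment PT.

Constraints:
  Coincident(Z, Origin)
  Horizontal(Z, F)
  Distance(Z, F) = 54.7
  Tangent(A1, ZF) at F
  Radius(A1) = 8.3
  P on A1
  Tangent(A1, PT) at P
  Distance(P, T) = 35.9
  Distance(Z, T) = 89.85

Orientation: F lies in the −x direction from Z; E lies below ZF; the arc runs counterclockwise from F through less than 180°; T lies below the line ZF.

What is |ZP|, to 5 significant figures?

60.927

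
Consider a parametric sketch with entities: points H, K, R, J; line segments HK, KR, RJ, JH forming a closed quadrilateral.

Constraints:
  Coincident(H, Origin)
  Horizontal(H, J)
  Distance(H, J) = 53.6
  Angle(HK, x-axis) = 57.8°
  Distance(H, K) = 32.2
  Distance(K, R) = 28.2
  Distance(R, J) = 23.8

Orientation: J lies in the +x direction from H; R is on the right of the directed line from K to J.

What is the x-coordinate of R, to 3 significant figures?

29.9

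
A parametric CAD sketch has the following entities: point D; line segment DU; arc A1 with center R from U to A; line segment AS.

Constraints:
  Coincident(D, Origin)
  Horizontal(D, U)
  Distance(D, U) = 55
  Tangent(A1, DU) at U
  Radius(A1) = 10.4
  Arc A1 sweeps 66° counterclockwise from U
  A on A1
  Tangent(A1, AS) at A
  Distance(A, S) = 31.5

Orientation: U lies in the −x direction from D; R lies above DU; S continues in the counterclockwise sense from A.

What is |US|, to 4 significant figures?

41.46

D is at the origin; DU is horizontal with |DU| = 55.0 and U on the −x side, so U = (-55.00, 0.000). Since A1 is tangent to DU there, RU ⟂ DU, so R = U + (0, 10.4) = (-55.00, 10.40). On A1, U sits at bearing -90° from R; a 66° counterclockwise sweep puts A at bearing -24°, so A = R + 10.4·(cos -24°, sin -24°) = (-45.50, 6.170). The tangent condition forces RA to be normal to AS, so AS runs along (−sin -24°, cos -24°); with |AS| = 31.5, S = (-32.69, 34.95). Then |US| = |S − U| = 41.46.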